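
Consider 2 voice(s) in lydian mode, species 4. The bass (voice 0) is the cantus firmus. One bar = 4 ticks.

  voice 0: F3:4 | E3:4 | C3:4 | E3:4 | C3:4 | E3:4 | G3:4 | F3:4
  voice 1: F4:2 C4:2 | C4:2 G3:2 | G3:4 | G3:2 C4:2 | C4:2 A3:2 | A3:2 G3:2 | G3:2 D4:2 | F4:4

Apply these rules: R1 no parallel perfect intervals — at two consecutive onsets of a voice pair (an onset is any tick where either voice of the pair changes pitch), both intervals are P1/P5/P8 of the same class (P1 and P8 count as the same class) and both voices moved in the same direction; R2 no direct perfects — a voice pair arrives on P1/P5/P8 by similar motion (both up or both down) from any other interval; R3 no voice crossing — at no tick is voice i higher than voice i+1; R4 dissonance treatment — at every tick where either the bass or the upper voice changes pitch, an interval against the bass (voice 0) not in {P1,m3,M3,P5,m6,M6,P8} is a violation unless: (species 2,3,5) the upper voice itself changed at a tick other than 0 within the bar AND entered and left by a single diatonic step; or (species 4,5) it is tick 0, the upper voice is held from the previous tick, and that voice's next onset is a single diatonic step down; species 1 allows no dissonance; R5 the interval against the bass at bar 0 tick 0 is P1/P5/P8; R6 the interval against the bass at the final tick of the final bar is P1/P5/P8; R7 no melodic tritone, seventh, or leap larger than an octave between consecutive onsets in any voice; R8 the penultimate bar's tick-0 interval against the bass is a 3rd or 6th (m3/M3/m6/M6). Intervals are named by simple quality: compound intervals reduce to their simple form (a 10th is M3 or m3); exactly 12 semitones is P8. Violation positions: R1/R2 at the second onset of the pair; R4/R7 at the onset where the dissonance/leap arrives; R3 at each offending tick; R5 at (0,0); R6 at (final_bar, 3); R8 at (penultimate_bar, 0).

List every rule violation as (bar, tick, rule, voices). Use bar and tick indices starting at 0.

bar 0: v0=F3 v1=F4 downbeat P8
bar 1: v0=E3 v1=C4 downbeat m6
bar 2: v0=C3 v1=G3 downbeat P5
bar 3: v0=E3 v1=G3 downbeat m3
bar 4: v0=C3 v1=C4 downbeat P8
bar 5: v0=E3 v1=A3 downbeat P4
bar 6: v0=G3 v1=G3 downbeat P1
bar 7: v0=F3 v1=F4 downbeat P8
  -> R8 @ bar 6 tick 0 v(0, 1): penult P1 not 3rd/6th

(6, 0, R8, (0, 1))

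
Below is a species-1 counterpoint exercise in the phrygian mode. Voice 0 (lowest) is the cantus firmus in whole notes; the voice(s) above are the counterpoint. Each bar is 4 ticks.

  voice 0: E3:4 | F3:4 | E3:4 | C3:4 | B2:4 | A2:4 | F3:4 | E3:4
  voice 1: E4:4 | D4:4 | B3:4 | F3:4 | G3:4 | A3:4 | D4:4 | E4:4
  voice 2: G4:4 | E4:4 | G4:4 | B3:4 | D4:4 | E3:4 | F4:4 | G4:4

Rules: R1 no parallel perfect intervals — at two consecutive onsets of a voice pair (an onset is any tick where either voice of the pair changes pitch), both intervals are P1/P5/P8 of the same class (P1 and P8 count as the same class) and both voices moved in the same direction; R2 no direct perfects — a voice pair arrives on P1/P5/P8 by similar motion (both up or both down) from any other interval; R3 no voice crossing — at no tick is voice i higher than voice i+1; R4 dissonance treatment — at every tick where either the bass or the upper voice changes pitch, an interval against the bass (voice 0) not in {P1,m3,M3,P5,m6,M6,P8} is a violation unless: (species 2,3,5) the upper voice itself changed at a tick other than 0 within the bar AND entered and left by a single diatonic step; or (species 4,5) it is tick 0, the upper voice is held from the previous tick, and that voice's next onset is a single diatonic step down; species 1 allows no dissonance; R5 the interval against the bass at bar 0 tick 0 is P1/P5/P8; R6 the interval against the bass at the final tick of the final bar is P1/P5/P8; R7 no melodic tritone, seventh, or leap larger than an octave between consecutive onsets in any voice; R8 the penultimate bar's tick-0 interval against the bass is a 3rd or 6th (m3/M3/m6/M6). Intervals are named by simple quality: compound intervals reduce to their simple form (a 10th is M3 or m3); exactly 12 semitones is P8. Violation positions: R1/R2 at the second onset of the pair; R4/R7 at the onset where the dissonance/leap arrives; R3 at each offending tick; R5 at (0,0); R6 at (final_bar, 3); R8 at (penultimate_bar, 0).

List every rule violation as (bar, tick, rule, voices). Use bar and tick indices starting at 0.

bar 0: v0=E3 v1=E4 v2=G4 downbeat m3
bar 1: v0=F3 v1=D4 v2=E4 downbeat M7
bar 2: v0=E3 v1=B3 v2=G4 downbeat m3
bar 3: v0=C3 v1=F3 v2=B3 downbeat M7
bar 4: v0=B2 v1=G3 v2=D4 downbeat m3
bar 5: v0=A2 v1=A3 v2=E3 downbeat P5
bar 6: v0=F3 v1=D4 v2=F4 downbeat P8
bar 7: v0=E3 v1=E4 v2=G4 downbeat m3
  -> R5 @ bar 0 tick 0 v(0, 2): opens on m3
  -> R4 @ bar 1 tick 0 v(0, 2): F3/E4 M7 untreated
  -> R2 @ bar 2 tick 0 v(0, 1): F3/D4 M6 -> E3/B3 P5 similar
  -> R4 @ bar 3 tick 0 v(0, 1): C3/F3 P4 untreated
  -> R4 @ bar 3 tick 0 v(0, 2): C3/B3 M7 untreated
  -> R7 @ bar 3 tick 0 v(1,): B3->F3 leap 6st
  -> R2 @ bar 4 tick 0 v(1, 2): F3/B3 TT -> G3/D4 P5 similar
  -> R2 @ bar 5 tick 0 v(0, 2): B2/D4 m3 -> A2/E3 P5 similar
  -> R3 @ bar 5 tick 0 v(1, 2): A3 above E3
  -> R7 @ bar 5 tick 0 v(2,): D4->E3 leap 10st
  -> R3 @ bar 5 tick 1 v(1, 2): A3 above E3
  -> R3 @ bar 5 tick 2 v(1, 2): A3 above E3
  -> R3 @ bar 5 tick 3 v(1, 2): A3 above E3
  -> R2 @ bar 6 tick 0 v(0, 2): A2/E3 P5 -> F3/F4 P8 similar
  -> R7 @ bar 6 tick 0 v(2,): E3->F4 leap 13st
  -> R8 @ bar 6 tick 0 v(0, 2): penult P8 not 3rd/6th
  -> R6 @ bar 7 tick 3 v(0, 2): closes on m3

(0, 0, R5, (0, 2))
(1, 0, R4, (0, 2))
(2, 0, R2, (0, 1))
(3, 0, R4, (0, 1))
(3, 0, R4, (0, 2))
(3, 0, R7, (1,))
(4, 0, R2, (1, 2))
(5, 0, R2, (0, 2))
(5, 0, R3, (1, 2))
(5, 0, R7, (2,))
(5, 1, R3, (1, 2))
(5, 2, R3, (1, 2))
(5, 3, R3, (1, 2))
(6, 0, R2, (0, 2))
(6, 0, R7, (2,))
(6, 0, R8, (0, 2))
(7, 3, R6, (0, 2))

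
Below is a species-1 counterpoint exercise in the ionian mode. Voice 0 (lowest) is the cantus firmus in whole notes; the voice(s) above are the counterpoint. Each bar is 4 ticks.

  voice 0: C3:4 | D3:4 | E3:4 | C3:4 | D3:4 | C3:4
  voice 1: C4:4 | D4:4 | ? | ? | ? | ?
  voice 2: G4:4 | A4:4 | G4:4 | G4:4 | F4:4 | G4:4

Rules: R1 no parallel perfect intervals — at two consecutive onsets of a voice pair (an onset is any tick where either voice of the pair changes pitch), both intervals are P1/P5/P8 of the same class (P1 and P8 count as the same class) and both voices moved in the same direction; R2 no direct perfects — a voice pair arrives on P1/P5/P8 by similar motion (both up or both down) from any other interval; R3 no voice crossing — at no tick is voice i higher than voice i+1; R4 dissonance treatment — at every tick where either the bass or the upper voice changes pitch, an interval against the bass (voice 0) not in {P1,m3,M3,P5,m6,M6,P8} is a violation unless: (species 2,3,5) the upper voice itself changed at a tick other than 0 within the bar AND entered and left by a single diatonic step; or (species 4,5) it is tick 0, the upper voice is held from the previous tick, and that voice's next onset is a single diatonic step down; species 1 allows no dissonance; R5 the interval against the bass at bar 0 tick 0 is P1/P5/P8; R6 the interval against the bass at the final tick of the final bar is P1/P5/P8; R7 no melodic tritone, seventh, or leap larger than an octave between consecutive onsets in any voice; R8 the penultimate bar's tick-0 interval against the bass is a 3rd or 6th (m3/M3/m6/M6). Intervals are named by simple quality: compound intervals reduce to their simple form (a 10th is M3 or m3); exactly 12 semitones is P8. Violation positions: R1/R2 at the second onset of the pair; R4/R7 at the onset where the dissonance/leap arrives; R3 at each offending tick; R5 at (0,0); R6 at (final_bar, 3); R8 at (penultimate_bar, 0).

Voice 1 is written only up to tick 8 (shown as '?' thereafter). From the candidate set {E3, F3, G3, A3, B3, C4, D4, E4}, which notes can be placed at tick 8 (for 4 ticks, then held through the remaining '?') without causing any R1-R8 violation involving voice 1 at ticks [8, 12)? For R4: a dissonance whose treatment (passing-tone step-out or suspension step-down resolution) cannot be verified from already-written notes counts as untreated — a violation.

{B3}

E3: violates R7
F3: violates R4
G3: violates R2
A3: violates R4
B3: legal
C4: violates R1
D4: violates R4
E4: violates R1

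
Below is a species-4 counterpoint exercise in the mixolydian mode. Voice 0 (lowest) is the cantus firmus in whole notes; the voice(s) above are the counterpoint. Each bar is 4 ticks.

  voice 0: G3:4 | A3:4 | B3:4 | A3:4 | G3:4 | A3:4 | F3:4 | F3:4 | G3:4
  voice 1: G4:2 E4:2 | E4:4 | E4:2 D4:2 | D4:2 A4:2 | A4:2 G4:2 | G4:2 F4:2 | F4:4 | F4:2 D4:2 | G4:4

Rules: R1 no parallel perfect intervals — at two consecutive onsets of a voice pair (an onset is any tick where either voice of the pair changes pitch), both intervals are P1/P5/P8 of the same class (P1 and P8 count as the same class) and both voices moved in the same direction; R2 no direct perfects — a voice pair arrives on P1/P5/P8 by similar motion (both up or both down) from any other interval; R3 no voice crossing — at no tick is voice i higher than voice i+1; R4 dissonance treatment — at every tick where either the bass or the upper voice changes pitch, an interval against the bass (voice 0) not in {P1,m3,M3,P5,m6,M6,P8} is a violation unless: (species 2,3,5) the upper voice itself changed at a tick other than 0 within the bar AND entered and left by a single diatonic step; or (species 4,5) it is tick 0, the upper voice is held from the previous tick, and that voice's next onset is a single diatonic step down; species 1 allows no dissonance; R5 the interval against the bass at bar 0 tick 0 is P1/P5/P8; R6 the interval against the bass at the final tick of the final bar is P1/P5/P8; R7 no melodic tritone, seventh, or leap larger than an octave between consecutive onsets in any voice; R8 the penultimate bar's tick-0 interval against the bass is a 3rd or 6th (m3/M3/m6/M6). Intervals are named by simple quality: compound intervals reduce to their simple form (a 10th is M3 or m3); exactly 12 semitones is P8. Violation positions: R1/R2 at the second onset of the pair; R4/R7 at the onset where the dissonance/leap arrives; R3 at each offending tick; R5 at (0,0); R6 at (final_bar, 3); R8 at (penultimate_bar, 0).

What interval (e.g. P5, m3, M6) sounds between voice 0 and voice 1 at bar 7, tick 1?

P8

voice 0=F3 voice 1=F4 -> P8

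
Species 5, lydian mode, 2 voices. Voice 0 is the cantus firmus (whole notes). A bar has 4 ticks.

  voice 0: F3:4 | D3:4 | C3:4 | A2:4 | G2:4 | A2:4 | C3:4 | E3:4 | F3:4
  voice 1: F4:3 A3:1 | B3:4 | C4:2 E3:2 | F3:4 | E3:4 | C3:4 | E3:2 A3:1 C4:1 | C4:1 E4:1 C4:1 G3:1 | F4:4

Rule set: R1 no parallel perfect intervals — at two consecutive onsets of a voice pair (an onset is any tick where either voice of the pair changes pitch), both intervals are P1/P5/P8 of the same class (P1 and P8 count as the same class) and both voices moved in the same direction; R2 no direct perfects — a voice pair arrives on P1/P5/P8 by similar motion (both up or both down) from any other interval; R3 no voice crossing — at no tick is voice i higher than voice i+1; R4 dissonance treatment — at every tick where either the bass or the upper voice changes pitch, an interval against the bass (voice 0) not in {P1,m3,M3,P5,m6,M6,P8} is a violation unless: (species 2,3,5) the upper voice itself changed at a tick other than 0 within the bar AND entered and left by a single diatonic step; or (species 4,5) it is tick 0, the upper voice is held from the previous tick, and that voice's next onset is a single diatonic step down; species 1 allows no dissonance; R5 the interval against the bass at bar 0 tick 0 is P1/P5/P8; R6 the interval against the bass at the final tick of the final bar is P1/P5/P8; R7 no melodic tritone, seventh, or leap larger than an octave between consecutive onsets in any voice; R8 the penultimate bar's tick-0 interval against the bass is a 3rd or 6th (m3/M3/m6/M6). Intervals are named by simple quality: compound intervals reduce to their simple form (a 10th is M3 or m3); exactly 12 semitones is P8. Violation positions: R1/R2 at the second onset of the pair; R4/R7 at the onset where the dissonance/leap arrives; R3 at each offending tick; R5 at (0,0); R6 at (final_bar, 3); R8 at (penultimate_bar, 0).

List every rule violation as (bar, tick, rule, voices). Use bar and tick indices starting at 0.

bar 0: v0=F3 v1=F4 downbeat P8
bar 1: v0=D3 v1=B3 downbeat M6
bar 2: v0=C3 v1=C4 downbeat P8
bar 3: v0=A2 v1=F3 downbeat m6
bar 4: v0=G2 v1=E3 downbeat M6
bar 5: v0=A2 v1=C3 downbeat m3
bar 6: v0=C3 v1=E3 downbeat M3
bar 7: v0=E3 v1=C4 downbeat m6
bar 8: v0=F3 v1=F4 downbeat P8
  -> R2 @ bar 8 tick 0 v(0, 1): E3/G3 m3 -> F3/F4 P8 similar
  -> R7 @ bar 8 tick 0 v(1,): G3->F4 leap 10st

(8, 0, R2, (0, 1))
(8, 0, R7, (1,))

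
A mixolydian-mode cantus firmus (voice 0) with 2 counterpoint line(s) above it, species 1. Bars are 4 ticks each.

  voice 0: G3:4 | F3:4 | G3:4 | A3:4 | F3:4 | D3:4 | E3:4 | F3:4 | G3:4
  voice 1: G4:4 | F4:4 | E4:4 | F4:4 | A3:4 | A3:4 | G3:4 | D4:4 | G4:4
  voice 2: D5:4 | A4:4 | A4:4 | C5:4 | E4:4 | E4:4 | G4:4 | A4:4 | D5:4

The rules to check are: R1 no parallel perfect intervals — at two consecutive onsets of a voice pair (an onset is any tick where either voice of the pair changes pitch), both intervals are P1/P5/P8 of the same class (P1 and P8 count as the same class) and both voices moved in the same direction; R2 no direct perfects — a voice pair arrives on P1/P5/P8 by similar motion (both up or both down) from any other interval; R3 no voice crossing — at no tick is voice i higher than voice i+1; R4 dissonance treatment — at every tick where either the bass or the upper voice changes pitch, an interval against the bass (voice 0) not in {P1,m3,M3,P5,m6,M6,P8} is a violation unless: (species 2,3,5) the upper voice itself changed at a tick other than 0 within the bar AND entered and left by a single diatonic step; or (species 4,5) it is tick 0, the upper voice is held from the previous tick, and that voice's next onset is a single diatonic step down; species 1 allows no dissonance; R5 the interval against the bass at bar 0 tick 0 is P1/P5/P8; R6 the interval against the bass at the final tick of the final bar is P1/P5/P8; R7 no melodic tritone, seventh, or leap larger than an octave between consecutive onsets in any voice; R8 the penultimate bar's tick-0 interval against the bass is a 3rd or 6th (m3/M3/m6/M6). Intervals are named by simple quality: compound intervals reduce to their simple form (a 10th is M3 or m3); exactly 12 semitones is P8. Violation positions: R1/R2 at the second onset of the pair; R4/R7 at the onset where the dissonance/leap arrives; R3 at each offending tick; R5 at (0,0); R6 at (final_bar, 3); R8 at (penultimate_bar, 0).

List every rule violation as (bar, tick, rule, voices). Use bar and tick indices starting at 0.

bar 0: v0=G3 v1=G4 v2=D5 downbeat P5
bar 1: v0=F3 v1=F4 v2=A4 downbeat M3
bar 2: v0=G3 v1=E4 v2=A4 downbeat M2
bar 3: v0=A3 v1=F4 v2=C5 downbeat m3
bar 4: v0=F3 v1=A3 v2=E4 downbeat M7
bar 5: v0=D3 v1=A3 v2=E4 downbeat M2
bar 6: v0=E3 v1=G3 v2=G4 downbeat m3
bar 7: v0=F3 v1=D4 v2=A4 downbeat M3
bar 8: v0=G3 v1=G4 v2=D5 downbeat P5
  -> R1 @ bar 1 tick 0 v(0, 1): G3/G4 P8 -> F3/F4 P8 similar
  -> R4 @ bar 2 tick 0 v(0, 2): G3/A4 M2 untreated
  -> R2 @ bar 3 tick 0 v(1, 2): E4/A4 P4 -> F4/C5 P5 similar
  -> R1 @ bar 4 tick 0 v(1, 2): F4/C5 P5 -> A3/E4 P5 similar
  -> R4 @ bar 4 tick 0 v(0, 2): F3/E4 M7 untreated
  -> R4 @ bar 5 tick 0 v(0, 2): D3/E4 M2 untreated
  -> R2 @ bar 7 tick 0 v(1, 2): G3/G4 P8 -> D4/A4 P5 similar
  -> R1 @ bar 8 tick 0 v(1, 2): D4/A4 P5 -> G4/D5 P5 similar
  -> R2 @ bar 8 tick 0 v(0, 1): F3/D4 M6 -> G3/G4 P8 similar
  -> R2 @ bar 8 tick 0 v(0, 2): F3/A4 M3 -> G3/D5 P5 similar

(1, 0, R1, (0, 1))
(2, 0, R4, (0, 2))
(3, 0, R2, (1, 2))
(4, 0, R1, (1, 2))
(4, 0, R4, (0, 2))
(5, 0, R4, (0, 2))
(7, 0, R2, (1, 2))
(8, 0, R1, (1, 2))
(8, 0, R2, (0, 1))
(8, 0, R2, (0, 2))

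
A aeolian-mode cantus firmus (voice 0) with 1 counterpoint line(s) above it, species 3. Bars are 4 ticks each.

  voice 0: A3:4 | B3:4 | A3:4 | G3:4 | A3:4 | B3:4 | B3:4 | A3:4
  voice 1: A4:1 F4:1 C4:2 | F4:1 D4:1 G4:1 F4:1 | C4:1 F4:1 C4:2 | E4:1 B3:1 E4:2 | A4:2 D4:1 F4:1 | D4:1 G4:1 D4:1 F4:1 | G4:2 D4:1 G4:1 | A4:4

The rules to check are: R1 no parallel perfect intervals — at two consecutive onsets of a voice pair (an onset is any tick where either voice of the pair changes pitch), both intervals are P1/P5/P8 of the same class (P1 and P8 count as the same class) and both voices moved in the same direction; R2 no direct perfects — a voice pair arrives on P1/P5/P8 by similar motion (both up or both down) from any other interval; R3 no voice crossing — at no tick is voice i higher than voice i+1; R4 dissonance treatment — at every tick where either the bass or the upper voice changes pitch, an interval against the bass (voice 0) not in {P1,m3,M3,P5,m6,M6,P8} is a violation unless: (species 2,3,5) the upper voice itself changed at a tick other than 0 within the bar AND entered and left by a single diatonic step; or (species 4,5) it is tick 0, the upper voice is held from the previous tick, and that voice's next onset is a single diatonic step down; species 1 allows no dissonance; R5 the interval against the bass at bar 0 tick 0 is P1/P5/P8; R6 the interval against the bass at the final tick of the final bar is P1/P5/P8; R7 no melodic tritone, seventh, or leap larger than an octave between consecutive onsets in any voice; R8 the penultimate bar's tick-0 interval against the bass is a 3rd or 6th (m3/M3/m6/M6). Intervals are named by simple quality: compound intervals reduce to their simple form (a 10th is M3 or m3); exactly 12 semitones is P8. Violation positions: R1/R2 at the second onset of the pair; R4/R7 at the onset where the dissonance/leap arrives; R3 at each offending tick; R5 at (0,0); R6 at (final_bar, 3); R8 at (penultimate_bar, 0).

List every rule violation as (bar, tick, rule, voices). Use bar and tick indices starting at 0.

bar 0: v0=A3 v1=A4 downbeat P8
bar 1: v0=B3 v1=F4 downbeat TT
bar 2: v0=A3 v1=C4 downbeat m3
bar 3: v0=G3 v1=E4 downbeat M6
bar 4: v0=A3 v1=A4 downbeat P8
bar 5: v0=B3 v1=D4 downbeat m3
bar 6: v0=B3 v1=G4 downbeat m6
bar 7: v0=A3 v1=A4 downbeat P8
  -> R4 @ bar 1 tick 0 v(0, 1): B3/F4 TT untreated
  -> R4 @ bar 1 tick 3 v(0, 1): B3/F4 TT untreated
  -> R2 @ bar 4 tick 0 v(0, 1): G3/E4 M6 -> A3/A4 P8 similar
  -> R4 @ bar 4 tick 2 v(0, 1): A3/D4 P4 untreated
  -> R4 @ bar 5 tick 3 v(0, 1): B3/F4 TT untreated

(1, 0, R4, (0, 1))
(1, 3, R4, (0, 1))
(4, 0, R2, (0, 1))
(4, 2, R4, (0, 1))
(5, 3, R4, (0, 1))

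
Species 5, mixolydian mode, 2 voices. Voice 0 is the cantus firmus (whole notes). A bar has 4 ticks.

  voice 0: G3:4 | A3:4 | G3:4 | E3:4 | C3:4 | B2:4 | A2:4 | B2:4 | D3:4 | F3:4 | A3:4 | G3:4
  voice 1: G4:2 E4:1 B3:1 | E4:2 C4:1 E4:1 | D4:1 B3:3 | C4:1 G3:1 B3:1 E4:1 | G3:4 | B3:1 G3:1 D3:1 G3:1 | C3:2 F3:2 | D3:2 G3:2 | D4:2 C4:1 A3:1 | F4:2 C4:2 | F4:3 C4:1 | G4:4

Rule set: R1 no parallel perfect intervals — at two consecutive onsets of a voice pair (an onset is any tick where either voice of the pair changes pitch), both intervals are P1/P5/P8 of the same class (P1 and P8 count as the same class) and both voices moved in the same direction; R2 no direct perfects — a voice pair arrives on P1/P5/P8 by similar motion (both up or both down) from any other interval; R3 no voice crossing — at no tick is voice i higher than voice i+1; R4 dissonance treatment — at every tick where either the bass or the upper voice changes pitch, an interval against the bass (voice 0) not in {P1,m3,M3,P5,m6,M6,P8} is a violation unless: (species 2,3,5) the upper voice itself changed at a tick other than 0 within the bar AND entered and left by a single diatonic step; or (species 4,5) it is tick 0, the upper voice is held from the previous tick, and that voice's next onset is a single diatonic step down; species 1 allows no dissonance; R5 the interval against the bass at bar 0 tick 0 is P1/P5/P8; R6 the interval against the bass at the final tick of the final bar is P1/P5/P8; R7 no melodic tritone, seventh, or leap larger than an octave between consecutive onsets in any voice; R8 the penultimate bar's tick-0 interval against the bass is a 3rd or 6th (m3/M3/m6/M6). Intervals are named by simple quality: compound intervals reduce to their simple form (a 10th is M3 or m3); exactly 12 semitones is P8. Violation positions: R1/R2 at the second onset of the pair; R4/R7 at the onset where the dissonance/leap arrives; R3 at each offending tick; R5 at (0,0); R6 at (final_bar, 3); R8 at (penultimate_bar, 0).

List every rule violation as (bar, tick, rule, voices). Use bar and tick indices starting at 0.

(1, 0, R2, (0, 1))
(2, 0, R1, (0, 1))
(4, 0, R2, (0, 1))
(8, 0, R2, (0, 1))
(8, 2, R4, (0, 1))
(9, 0, R2, (0, 1))

bar 0: v0=G3 v1=G4 downbeat P8
bar 1: v0=A3 v1=E4 downbeat P5
bar 2: v0=G3 v1=D4 downbeat P5
bar 3: v0=E3 v1=C4 downbeat m6
bar 4: v0=C3 v1=G3 downbeat P5
bar 5: v0=B2 v1=B3 downbeat P8
bar 6: v0=A2 v1=C3 downbeat m3
bar 7: v0=B2 v1=D3 downbeat m3
bar 8: v0=D3 v1=D4 downbeat P8
bar 9: v0=F3 v1=F4 downbeat P8
bar 10: v0=A3 v1=F4 downbeat m6
bar 11: v0=G3 v1=G4 downbeat P8
  -> R2 @ bar 1 tick 0 v(0, 1): G3/B3 M3 -> A3/E4 P5 similar
  -> R1 @ bar 2 tick 0 v(0, 1): A3/E4 P5 -> G3/D4 P5 similar
  -> R2 @ bar 4 tick 0 v(0, 1): E3/E4 P8 -> C3/G3 P5 similar
  -> R2 @ bar 8 tick 0 v(0, 1): B2/G3 m6 -> D3/D4 P8 similar
  -> R4 @ bar 8 tick 2 v(0, 1): D3/C4 m7 untreated
  -> R2 @ bar 9 tick 0 v(0, 1): D3/A3 P5 -> F3/F4 P8 similar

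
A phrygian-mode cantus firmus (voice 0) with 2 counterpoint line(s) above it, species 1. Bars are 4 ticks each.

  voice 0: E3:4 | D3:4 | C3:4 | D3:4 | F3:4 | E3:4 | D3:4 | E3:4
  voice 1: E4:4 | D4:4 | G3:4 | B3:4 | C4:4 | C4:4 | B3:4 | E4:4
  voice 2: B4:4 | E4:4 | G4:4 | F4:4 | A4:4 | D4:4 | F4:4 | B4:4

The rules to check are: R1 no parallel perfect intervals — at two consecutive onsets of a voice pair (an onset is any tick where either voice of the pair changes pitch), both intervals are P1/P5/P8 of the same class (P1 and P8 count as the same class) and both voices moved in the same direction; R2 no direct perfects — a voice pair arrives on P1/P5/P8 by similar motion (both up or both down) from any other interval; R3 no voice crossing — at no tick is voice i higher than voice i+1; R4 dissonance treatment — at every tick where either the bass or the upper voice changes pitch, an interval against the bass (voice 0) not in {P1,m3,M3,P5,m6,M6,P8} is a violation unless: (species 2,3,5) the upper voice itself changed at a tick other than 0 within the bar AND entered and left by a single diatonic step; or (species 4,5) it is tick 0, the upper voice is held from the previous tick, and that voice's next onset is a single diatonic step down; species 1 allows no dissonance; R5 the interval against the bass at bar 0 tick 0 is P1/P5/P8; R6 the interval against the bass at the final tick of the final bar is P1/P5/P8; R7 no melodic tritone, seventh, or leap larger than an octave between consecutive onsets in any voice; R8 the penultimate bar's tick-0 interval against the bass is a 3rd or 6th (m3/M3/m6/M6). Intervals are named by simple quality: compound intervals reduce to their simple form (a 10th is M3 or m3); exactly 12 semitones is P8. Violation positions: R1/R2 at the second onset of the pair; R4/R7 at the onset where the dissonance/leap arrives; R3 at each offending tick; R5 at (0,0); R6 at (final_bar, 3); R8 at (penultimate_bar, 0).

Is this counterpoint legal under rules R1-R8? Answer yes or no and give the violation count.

No (9 violations)

bar 0: v0=E3 v1=E4 v2=B4 (P5)
bar 1: v0=D3 v1=D4 v2=E4 (M2)
bar 2: v0=C3 v1=G3 v2=G4 (P5)
bar 3: v0=D3 v1=B3 v2=F4 (m3)
bar 4: v0=F3 v1=C4 v2=A4 (M3)
bar 5: v0=E3 v1=C4 v2=D4 (m7)
bar 6: v0=D3 v1=B3 v2=F4 (m3)
bar 7: v0=E3 v1=E4 v2=B4 (P5)
  R1 @ bar1.0: E3/E4 P8 -> D3/D4 P8 similar
  R4 @ bar1.0: D3/E4 M2 untreated
  R2 @ bar2.0: D3/D4 P8 -> C3/G3 P5 similar
  R2 @ bar4.0: D3/B3 M6 -> F3/C4 P5 similar
  R4 @ bar5.0: E3/D4 m7 untreated
  R2 @ bar7.0: D3/B3 M6 -> E3/E4 P8 similar
  R2 @ bar7.0: D3/F4 m3 -> E3/B4 P5 similar
  R2 @ bar7.0: B3/F4 TT -> E4/B4 P5 similar
  R7 @ bar7.0: F4->B4 leap 6st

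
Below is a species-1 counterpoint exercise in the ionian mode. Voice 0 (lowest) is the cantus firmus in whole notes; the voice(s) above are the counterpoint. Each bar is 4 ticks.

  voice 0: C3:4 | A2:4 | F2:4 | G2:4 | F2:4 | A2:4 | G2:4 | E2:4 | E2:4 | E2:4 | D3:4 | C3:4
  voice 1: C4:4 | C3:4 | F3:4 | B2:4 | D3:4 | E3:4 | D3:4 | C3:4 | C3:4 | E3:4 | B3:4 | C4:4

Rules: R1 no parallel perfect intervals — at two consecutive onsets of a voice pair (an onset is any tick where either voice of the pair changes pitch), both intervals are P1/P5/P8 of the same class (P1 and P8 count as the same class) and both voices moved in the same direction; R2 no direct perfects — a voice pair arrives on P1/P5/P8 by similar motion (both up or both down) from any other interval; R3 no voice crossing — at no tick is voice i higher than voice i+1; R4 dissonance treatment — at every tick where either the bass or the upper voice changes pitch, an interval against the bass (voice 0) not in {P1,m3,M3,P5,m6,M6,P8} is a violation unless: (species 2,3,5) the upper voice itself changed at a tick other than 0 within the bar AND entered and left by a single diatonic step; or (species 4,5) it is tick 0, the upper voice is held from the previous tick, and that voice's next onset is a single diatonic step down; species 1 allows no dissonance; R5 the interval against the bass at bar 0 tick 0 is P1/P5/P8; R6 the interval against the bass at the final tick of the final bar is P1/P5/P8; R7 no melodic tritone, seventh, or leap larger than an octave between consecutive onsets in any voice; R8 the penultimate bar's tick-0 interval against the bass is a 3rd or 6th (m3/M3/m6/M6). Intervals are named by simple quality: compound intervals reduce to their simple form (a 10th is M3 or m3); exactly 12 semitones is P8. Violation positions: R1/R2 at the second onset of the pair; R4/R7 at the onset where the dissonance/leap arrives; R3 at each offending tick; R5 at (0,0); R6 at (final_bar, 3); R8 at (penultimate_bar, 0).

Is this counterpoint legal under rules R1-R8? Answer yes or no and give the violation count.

No (4 violations)

bar 0: v0=C3 v1=C4 (P8)
bar 1: v0=A2 v1=C3 (m3)
bar 2: v0=F2 v1=F3 (P8)
bar 3: v0=G2 v1=B2 (M3)
bar 4: v0=F2 v1=D3 (M6)
bar 5: v0=A2 v1=E3 (P5)
bar 6: v0=G2 v1=D3 (P5)
bar 7: v0=E2 v1=C3 (m6)
bar 8: v0=E2 v1=C3 (m6)
bar 9: v0=E2 v1=E3 (P8)
bar 10: v0=D3 v1=B3 (M6)
bar 11: v0=C3 v1=C4 (P8)
  R7 @ bar3.0: F3->B2 leap 6st
  R2 @ bar5.0: F2/D3 M6 -> A2/E3 P5 similar
  R1 @ bar6.0: A2/E3 P5 -> G2/D3 P5 similar
  R7 @ bar10.0: E2->D3 leap 10st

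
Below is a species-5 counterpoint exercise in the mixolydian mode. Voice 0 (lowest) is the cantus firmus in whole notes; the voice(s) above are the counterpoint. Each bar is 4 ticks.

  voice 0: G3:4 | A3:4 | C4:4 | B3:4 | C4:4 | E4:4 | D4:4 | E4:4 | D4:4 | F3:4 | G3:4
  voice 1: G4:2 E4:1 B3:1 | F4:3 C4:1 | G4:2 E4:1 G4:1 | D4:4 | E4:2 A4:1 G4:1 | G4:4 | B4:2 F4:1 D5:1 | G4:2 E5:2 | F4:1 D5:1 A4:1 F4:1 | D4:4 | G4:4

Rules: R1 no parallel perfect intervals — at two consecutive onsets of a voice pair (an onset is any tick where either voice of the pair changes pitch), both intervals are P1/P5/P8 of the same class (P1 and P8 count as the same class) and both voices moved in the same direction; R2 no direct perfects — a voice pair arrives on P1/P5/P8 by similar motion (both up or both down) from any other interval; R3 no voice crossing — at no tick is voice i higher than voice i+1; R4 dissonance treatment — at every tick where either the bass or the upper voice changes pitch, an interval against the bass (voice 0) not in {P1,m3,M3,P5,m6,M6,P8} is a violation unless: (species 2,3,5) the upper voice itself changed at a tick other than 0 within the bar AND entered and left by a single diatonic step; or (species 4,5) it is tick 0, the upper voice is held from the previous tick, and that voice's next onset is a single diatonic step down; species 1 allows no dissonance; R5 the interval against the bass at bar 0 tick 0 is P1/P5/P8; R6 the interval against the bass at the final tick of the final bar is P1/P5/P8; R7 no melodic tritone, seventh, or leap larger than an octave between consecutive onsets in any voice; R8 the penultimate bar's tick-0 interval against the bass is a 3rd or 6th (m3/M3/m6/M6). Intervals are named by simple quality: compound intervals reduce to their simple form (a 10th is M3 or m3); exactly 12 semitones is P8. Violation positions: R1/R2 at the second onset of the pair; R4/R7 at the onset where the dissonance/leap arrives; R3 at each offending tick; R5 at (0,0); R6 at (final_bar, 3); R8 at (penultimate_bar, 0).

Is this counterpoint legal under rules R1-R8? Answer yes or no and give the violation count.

bar 0: v0=G3 v1=G4 (P8)
bar 1: v0=A3 v1=F4 (m6)
bar 2: v0=C4 v1=G4 (P5)
bar 3: v0=B3 v1=D4 (m3)
bar 4: v0=C4 v1=E4 (M3)
bar 5: v0=E4 v1=G4 (m3)
bar 6: v0=D4 v1=B4 (M6)
bar 7: v0=E4 v1=G4 (m3)
bar 8: v0=D4 v1=F4 (m3)
bar 9: v0=F3 v1=D4 (M6)
bar 10: v0=G3 v1=G4 (P8)
  R7 @ bar1.0: B3->F4 leap 6st
  R2 @ bar2.0: A3/C4 m3 -> C4/G4 P5 similar
  R7 @ bar6.2: B4->F4 leap 6st
  R7 @ bar8.0: E5->F4 leap 11st
  R2 @ bar10.0: F3/D4 M6 -> G3/G4 P8 similar

No (5 violations)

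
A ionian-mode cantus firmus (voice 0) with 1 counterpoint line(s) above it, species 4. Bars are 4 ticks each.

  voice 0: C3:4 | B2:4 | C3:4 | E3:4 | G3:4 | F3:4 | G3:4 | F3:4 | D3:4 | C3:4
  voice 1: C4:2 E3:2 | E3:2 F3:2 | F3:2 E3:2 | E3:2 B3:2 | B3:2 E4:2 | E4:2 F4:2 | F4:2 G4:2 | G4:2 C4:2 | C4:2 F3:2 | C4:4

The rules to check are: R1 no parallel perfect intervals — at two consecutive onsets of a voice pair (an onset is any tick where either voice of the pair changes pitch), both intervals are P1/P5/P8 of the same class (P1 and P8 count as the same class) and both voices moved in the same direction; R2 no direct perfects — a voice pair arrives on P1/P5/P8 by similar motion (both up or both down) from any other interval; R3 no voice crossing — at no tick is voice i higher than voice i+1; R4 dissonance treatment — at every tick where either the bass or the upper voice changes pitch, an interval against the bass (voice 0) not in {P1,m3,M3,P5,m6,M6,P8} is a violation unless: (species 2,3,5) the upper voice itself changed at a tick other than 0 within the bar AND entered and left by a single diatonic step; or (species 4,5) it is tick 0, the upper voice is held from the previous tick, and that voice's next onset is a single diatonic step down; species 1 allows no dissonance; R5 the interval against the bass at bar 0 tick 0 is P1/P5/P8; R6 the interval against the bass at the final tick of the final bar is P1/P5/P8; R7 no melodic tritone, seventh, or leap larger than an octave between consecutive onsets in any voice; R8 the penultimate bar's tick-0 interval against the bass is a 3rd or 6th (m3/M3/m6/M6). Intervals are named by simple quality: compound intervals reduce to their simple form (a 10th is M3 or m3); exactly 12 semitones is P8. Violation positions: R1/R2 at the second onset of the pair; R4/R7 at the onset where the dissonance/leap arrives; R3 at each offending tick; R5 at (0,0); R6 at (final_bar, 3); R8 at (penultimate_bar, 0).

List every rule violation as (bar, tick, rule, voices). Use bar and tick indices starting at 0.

(1, 0, R4, (0, 1))
(1, 2, R4, (0, 1))
(5, 0, R4, (0, 1))
(6, 0, R4, (0, 1))
(7, 0, R4, (0, 1))
(8, 0, R4, (0, 1))
(8, 0, R8, (0, 1))

bar 0: v0=C3 v1=C4 downbeat P8
bar 1: v0=B2 v1=E3 downbeat P4
bar 2: v0=C3 v1=F3 downbeat P4
bar 3: v0=E3 v1=E3 downbeat P1
bar 4: v0=G3 v1=B3 downbeat M3
bar 5: v0=F3 v1=E4 downbeat M7
bar 6: v0=G3 v1=F4 downbeat m7
bar 7: v0=F3 v1=G4 downbeat M2
bar 8: v0=D3 v1=C4 downbeat m7
bar 9: v0=C3 v1=C4 downbeat P8
  -> R4 @ bar 1 tick 0 v(0, 1): B2/E3 P4 untreated
  -> R4 @ bar 1 tick 2 v(0, 1): B2/F3 TT untreated
  -> R4 @ bar 5 tick 0 v(0, 1): F3/E4 M7 untreated
  -> R4 @ bar 6 tick 0 v(0, 1): G3/F4 m7 untreated
  -> R4 @ bar 7 tick 0 v(0, 1): F3/G4 M2 untreated
  -> R4 @ bar 8 tick 0 v(0, 1): D3/C4 m7 untreated
  -> R8 @ bar 8 tick 0 v(0, 1): penult m7 not 3rd/6th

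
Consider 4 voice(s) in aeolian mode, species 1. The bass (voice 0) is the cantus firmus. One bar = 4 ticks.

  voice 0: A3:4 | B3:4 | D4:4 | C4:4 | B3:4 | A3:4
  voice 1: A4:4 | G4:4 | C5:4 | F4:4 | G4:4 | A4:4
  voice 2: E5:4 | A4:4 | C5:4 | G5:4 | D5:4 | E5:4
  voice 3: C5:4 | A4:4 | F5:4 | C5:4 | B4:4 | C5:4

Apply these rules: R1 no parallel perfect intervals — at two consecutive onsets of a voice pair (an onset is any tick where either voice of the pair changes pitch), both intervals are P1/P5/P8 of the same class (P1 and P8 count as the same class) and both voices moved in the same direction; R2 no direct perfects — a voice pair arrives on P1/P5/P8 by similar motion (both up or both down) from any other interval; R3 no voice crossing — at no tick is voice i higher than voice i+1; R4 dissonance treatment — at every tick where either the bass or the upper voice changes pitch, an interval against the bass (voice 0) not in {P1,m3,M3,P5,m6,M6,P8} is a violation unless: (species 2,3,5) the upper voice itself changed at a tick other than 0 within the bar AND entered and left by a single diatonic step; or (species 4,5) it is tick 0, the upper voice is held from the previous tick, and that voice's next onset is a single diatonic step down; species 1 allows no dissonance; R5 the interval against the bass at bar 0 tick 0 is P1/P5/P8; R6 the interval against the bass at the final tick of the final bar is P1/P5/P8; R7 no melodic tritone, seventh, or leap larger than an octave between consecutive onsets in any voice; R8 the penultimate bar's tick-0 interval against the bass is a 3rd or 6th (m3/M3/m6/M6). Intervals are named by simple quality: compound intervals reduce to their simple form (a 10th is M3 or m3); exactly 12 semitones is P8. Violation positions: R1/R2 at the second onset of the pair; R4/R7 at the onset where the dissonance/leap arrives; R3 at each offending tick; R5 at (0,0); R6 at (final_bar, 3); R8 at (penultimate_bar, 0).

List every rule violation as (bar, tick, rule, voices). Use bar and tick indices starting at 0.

bar 0: v0=A3 v1=A4 v2=E5 v3=C5 downbeat m3
bar 1: v0=B3 v1=G4 v2=A4 v3=A4 downbeat m7
bar 2: v0=D4 v1=C5 v2=C5 v3=F5 downbeat m3
bar 3: v0=C4 v1=F4 v2=G5 v3=C5 downbeat P8
bar 4: v0=B3 v1=G4 v2=D5 v3=B4 downbeat P8
bar 5: v0=A3 v1=A4 v2=E5 v3=C5 downbeat m3
  -> R3 @ bar 0 tick 0 v(2, 3): E5 above C5
  -> R5 @ bar 0 tick 0 v(0, 3): opens on m3
  -> R3 @ bar 0 tick 1 v(2, 3): E5 above C5
  -> R3 @ bar 0 tick 2 v(2, 3): E5 above C5
  -> R3 @ bar 0 tick 3 v(2, 3): E5 above C5
  -> R2 @ bar 1 tick 0 v(2, 3): E5/C5 M3 -> A4/A4 P1 similar
  -> R4 @ bar 1 tick 0 v(0, 2): B3/A4 m7 untreated
  -> R4 @ bar 1 tick 0 v(0, 3): B3/A4 m7 untreated
  -> R2 @ bar 2 tick 0 v(1, 2): G4/A4 M2 -> C5/C5 P1 similar
  -> R4 @ bar 2 tick 0 v(0, 1): D4/C5 m7 untreated
  -> R4 @ bar 2 tick 0 v(0, 2): D4/C5 m7 untreated
  -> R2 @ bar 3 tick 0 v(0, 3): D4/F5 m3 -> C4/C5 P8 similar
  -> R2 @ bar 3 tick 0 v(1, 3): C5/F5 P4 -> F4/C5 P5 similar
  -> R3 @ bar 3 tick 0 v(2, 3): G5 above C5
  -> R4 @ bar 3 tick 0 v(0, 1): C4/F4 P4 untreated
  -> R3 @ bar 3 tick 1 v(2, 3): G5 above C5
  -> R3 @ bar 3 tick 2 v(2, 3): G5 above C5
  -> R3 @ bar 3 tick 3 v(2, 3): G5 above C5
  -> R1 @ bar 4 tick 0 v(0, 3): C4/C5 P8 -> B3/B4 P8 similar
  -> R3 @ bar 4 tick 0 v(2, 3): D5 above B4
  -> R8 @ bar 4 tick 0 v(0, 3): penult P8 not 3rd/6th
  -> R3 @ bar 4 tick 1 v(2, 3): D5 above B4
  -> R3 @ bar 4 tick 2 v(2, 3): D5 above B4
  -> R3 @ bar 4 tick 3 v(2, 3): D5 above B4
  -> R1 @ bar 5 tick 0 v(1, 2): G4/D5 P5 -> A4/E5 P5 similar
  -> R3 @ bar 5 tick 0 v(2, 3): E5 above C5
  -> R3 @ bar 5 tick 1 v(2, 3): E5 above C5
  -> R3 @ bar 5 tick 2 v(2, 3): E5 above C5
  -> R3 @ bar 5 tick 3 v(2, 3): E5 above C5
  -> R6 @ bar 5 tick 3 v(0, 3): closes on m3

(0, 0, R3, (2, 3))
(0, 0, R5, (0, 3))
(0, 1, R3, (2, 3))
(0, 2, R3, (2, 3))
(0, 3, R3, (2, 3))
(1, 0, R2, (2, 3))
(1, 0, R4, (0, 2))
(1, 0, R4, (0, 3))
(2, 0, R2, (1, 2))
(2, 0, R4, (0, 1))
(2, 0, R4, (0, 2))
(3, 0, R2, (0, 3))
(3, 0, R2, (1, 3))
(3, 0, R3, (2, 3))
(3, 0, R4, (0, 1))
(3, 1, R3, (2, 3))
(3, 2, R3, (2, 3))
(3, 3, R3, (2, 3))
(4, 0, R1, (0, 3))
(4, 0, R3, (2, 3))
(4, 0, R8, (0, 3))
(4, 1, R3, (2, 3))
(4, 2, R3, (2, 3))
(4, 3, R3, (2, 3))
(5, 0, R1, (1, 2))
(5, 0, R3, (2, 3))
(5, 1, R3, (2, 3))
(5, 2, R3, (2, 3))
(5, 3, R3, (2, 3))
(5, 3, R6, (0, 3))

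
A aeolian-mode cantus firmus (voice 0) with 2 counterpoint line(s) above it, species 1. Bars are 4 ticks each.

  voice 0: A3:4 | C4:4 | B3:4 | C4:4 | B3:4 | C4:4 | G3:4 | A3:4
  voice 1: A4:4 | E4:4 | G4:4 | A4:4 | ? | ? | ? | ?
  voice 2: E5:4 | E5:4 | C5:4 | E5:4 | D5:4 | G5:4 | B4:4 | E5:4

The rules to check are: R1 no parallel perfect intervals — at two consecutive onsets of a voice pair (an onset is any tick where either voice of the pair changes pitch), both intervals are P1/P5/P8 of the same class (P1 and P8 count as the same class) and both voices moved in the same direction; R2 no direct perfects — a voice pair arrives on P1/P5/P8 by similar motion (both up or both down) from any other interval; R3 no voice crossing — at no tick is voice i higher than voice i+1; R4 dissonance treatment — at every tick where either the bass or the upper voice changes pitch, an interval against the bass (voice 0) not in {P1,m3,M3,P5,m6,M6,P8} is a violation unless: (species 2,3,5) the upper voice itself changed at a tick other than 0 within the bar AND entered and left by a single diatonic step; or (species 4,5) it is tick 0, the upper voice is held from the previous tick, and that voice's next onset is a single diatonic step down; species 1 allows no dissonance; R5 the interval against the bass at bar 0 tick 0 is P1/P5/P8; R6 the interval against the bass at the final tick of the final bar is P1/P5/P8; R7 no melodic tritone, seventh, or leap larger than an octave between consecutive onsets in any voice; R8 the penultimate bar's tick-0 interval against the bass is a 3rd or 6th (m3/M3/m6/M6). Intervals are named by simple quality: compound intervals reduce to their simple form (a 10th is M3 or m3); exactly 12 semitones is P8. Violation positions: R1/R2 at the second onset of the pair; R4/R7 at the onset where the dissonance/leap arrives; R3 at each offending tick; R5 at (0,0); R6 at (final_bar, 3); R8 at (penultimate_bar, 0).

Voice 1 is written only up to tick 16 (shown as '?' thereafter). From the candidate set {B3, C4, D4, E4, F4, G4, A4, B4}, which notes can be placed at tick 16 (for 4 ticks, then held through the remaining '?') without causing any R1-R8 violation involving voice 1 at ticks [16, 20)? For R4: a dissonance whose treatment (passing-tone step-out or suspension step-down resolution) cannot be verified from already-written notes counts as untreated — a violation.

{B4}

B3: violates R2,R7
C4: violates R4
D4: violates R2
E4: violates R4
F4: violates R4
G4: violates R1
A4: violates R4
B4: legal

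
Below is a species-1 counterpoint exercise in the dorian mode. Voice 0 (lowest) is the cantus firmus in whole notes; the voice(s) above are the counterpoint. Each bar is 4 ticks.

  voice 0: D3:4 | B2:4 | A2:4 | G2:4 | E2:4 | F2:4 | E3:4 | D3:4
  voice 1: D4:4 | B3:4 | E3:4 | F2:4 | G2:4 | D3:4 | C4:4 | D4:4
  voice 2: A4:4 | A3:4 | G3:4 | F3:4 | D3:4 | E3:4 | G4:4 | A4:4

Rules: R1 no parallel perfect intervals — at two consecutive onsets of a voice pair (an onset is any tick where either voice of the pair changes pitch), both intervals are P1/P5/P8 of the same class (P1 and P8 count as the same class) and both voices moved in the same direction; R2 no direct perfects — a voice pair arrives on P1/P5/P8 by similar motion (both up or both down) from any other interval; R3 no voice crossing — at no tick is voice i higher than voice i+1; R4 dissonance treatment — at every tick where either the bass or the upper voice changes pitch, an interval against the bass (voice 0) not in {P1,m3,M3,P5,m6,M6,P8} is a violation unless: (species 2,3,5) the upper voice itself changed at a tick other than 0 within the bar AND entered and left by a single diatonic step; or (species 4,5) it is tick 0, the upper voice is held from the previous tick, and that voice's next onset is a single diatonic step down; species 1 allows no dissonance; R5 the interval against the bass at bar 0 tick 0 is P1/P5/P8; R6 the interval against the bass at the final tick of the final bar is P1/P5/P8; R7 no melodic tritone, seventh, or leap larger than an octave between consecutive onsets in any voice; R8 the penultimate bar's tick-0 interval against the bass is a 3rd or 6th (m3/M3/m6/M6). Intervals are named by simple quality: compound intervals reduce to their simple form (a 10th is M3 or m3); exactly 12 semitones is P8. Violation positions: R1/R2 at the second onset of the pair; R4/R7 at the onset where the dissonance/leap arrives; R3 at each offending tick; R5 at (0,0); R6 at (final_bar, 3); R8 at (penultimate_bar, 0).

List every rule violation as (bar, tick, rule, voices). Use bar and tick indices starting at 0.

bar 0: v0=D3 v1=D4 v2=A4 downbeat P5
bar 1: v0=B2 v1=B3 v2=A3 downbeat m7
bar 2: v0=A2 v1=E3 v2=G3 downbeat m7
bar 3: v0=G2 v1=F2 v2=F3 downbeat m7
bar 4: v0=E2 v1=G2 v2=D3 downbeat m7
bar 5: v0=F2 v1=D3 v2=E3 downbeat M7
bar 6: v0=E3 v1=C4 v2=G4 downbeat m3
bar 7: v0=D3 v1=D4 v2=A4 downbeat P5
  -> R1 @ bar 1 tick 0 v(0, 1): D3/D4 P8 -> B2/B3 P8 similar
  -> R3 @ bar 1 tick 0 v(1, 2): B3 above A3
  -> R4 @ bar 1 tick 0 v(0, 2): B2/A3 m7 untreated
  -> R3 @ bar 1 tick 1 v(1, 2): B3 above A3
  -> R3 @ bar 1 tick 2 v(1, 2): B3 above A3
  -> R3 @ bar 1 tick 3 v(1, 2): B3 above A3
  -> R2 @ bar 2 tick 0 v(0, 1): B2/B3 P8 -> A2/E3 P5 similar
  -> R4 @ bar 2 tick 0 v(0, 2): A2/G3 m7 untreated
  -> R2 @ bar 3 tick 0 v(1, 2): E3/G3 m3 -> F2/F3 P8 similar
  -> R3 @ bar 3 tick 0 v(0, 1): G2 above F2
  -> R4 @ bar 3 tick 0 v(0, 1): G2/F2 M2 untreated
  -> R4 @ bar 3 tick 0 v(0, 2): G2/F3 m7 untreated
  -> R7 @ bar 3 tick 0 v(1,): E3->F2 leap 11st
  -> R3 @ bar 3 tick 1 v(0, 1): G2 above F2
  -> R3 @ bar 3 tick 2 v(0, 1): G2 above F2
  -> R3 @ bar 3 tick 3 v(0, 1): G2 above F2
  -> R4 @ bar 4 tick 0 v(0, 2): E2/D3 m7 untreated
  -> R4 @ bar 5 tick 0 v(0, 2): F2/E3 M7 untreated
  -> R2 @ bar 6 tick 0 v(1, 2): D3/E3 M2 -> C4/G4 P5 similar
  -> R7 @ bar 6 tick 0 v(0,): F2->E3 leap 11st
  -> R7 @ bar 6 tick 0 v(1,): D3->C4 leap 10st
  -> R7 @ bar 6 tick 0 v(2,): E3->G4 leap 15st
  -> R1 @ bar 7 tick 0 v(1, 2): C4/G4 P5 -> D4/A4 P5 similar

(1, 0, R1, (0, 1))
(1, 0, R3, (1, 2))
(1, 0, R4, (0, 2))
(1, 1, R3, (1, 2))
(1, 2, R3, (1, 2))
(1, 3, R3, (1, 2))
(2, 0, R2, (0, 1))
(2, 0, R4, (0, 2))
(3, 0, R2, (1, 2))
(3, 0, R3, (0, 1))
(3, 0, R4, (0, 1))
(3, 0, R4, (0, 2))
(3, 0, R7, (1,))
(3, 1, R3, (0, 1))
(3, 2, R3, (0, 1))
(3, 3, R3, (0, 1))
(4, 0, R4, (0, 2))
(5, 0, R4, (0, 2))
(6, 0, R2, (1, 2))
(6, 0, R7, (0,))
(6, 0, R7, (1,))
(6, 0, R7, (2,))
(7, 0, R1, (1, 2))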